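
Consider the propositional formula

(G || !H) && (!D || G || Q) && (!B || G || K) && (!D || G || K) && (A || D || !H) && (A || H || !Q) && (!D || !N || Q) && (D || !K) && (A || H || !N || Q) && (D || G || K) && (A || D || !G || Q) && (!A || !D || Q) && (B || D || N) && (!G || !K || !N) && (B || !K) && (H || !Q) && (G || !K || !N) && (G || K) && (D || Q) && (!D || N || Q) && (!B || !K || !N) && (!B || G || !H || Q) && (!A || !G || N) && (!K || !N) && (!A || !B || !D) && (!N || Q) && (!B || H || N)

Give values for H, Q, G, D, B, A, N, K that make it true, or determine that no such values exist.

H: True, Q: True, G: True, D: True, B: True, A: False, N: False, K: False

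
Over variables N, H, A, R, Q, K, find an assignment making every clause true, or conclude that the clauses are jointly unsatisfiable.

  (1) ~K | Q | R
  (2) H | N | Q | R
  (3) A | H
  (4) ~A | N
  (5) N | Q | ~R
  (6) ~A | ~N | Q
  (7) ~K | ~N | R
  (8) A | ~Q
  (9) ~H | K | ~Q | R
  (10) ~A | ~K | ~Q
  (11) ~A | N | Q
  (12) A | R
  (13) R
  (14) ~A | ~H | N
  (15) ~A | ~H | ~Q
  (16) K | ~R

Unit clause (R) forces R = True.
In (K | ~R) only K is left, so K = True.
Try N = False:
  (~A | N) forces A = False.
  (A | H) forces H = True.
  (N | Q | ~R) forces Q = True.
  clause (A | ~Q) is falsified — backtrack.
So N = True.
Try H = False:
  (A | H) forces A = True.
  (~A | ~N | Q) forces Q = True.
  clause (~A | ~K | ~Q) is falsified — backtrack.
So H = True.
Try A = True:
  (~A | ~N | Q) forces Q = True.
  clause (~A | ~K | ~Q) is falsified — backtrack.
So A = False.
  then (A | ~Q) forces Q = False.
All clauses satisfied.

N = True, H = True, A = False, R = True, Q = False, K = True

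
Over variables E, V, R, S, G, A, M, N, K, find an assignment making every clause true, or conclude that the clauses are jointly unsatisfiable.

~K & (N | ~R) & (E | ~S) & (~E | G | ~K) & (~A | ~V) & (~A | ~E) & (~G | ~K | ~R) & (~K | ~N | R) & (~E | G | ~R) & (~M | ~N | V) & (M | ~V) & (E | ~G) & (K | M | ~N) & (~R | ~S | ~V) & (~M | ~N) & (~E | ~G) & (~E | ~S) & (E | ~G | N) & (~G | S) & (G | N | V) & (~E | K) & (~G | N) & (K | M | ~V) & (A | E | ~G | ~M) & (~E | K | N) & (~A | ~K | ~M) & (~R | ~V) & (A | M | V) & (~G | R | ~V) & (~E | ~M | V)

Unit clause (~K) forces K = False.
In (~E | K) only ~E is left, so E = False.
In (E | ~S) only ~S is left, so S = False.
In (E | ~G) only ~G is left, so G = False.
Try V = False:
  (G | N | V) forces N = True.
  (~M | ~N | V) forces M = False.
  clause (K | M | ~N) is falsified — backtrack.
So V = True.
  then (~A | ~V) forces A = False.
  then (M | ~V) forces M = True.
  then (~M | ~N) forces N = False.
  then (~R | ~V) forces R = False.
All clauses satisfied.

E = False, V = True, R = False, S = False, G = False, A = False, M = True, N = False, K = False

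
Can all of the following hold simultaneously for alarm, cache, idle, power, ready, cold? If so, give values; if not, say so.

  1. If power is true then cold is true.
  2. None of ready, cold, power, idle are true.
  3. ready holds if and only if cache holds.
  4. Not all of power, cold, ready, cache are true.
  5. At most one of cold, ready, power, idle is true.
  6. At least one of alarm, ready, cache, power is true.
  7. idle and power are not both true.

alarm=T; cache=F; idle=F; power=F; ready=F; cold=F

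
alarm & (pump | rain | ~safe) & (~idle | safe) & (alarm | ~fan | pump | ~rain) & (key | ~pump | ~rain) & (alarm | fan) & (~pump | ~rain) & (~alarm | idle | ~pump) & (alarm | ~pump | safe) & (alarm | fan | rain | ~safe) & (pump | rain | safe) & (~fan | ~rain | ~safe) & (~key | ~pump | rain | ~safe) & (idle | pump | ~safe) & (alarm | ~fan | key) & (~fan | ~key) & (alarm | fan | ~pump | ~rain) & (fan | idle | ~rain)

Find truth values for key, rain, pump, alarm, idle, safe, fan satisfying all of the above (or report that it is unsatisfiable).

key = True, rain = True, pump = False, alarm = True, idle = True, safe = True, fan = False

Unit clause (alarm) forces alarm = True.
Set key = True.
  then (~fan | ~key) forces fan = False.
Set rain = True.
  then (~pump | ~rain) forces pump = False.
  then (fan | idle | ~rain) forces idle = True.
  then (~idle | safe) forces safe = True.
All clauses satisfied.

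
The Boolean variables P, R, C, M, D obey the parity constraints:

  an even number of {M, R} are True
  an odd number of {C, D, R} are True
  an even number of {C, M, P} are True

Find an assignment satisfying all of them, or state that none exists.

P = False, R = False, C = False, M = False, D = True

{M, R}: 0 true → even ✓
{C, D, R}: 1 true → odd ✓
{C, M, P}: 0 true → even ✓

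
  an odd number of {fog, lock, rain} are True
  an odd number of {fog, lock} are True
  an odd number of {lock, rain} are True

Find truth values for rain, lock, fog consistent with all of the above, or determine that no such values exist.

rain = False; lock = True; fog = False

{fog, lock, rain}: 1 true → odd ✓
{fog, lock}: 1 true → odd ✓
{lock, rain}: 1 true → odd ✓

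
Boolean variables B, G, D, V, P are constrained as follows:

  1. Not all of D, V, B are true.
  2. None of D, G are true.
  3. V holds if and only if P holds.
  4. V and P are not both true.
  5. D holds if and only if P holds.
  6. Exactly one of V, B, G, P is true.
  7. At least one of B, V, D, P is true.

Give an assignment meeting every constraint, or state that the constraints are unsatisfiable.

B: True; G: False; D: False; V: False; P: False

  (1) {D, V, B}: 1/3 true — not all ✓
  (2) {D, G}: 0 true — none ✓
  (3) V=F, P=F — same ✓
  (4) V=F, P=F — not both ✓
  (5) D=F, P=F — same ✓
  (6) {V, B, G, P}: 1 true — exactly one ✓
  (7) {B, V, D, P}: 1 true — at least one ✓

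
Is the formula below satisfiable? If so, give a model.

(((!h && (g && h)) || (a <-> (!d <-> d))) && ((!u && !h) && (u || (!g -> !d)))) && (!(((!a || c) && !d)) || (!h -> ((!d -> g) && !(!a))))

d = True; c = True; a = False; g = True; u = False; h = False

  ((!h && (g && h)) || (a <-> (!d <-> d))) && ((!u && !h) && (u || (!g -> !d))) = True
    (!h && (g && h)) || (a <-> (!d <-> d)) = True
      !h && (g && h) = False
        !h = True
        g && h = False
      a <-> (!d <-> d) = True
        !d <-> d = False
          !d = False
    (!u && !h) && (u || (!g -> !d)) = True
      !u && !h = True
        !u = True
        !h = True
      u || (!g -> !d) = True
        !g -> !d = True
          !g = False
          !d = False
  !(((!a || c) && !d)) || (!h -> ((!d -> g) && !(!a))) = True
    !(((!a || c) && !d)) = True
      (!a || c) && !d = False
        !a || c = True
          !a = True
        !d = False
    !h -> ((!d -> g) && !(!a)) = False
      !h = True
      (!d -> g) && !(!a) = False
        !d -> g = True
          !d = False
        !(!a) = False
          !a = True
Both conjuncts True, so the formula holds.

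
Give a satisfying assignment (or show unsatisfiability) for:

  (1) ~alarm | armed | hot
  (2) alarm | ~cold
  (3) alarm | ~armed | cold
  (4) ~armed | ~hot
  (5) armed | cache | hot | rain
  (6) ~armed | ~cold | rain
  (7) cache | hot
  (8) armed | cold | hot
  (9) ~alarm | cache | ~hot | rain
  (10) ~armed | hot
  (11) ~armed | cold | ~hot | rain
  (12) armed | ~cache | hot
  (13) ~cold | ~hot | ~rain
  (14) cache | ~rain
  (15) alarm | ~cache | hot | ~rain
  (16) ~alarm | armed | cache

rain=F; alarm=F; hot=T; cache=T; cold=F; armed=F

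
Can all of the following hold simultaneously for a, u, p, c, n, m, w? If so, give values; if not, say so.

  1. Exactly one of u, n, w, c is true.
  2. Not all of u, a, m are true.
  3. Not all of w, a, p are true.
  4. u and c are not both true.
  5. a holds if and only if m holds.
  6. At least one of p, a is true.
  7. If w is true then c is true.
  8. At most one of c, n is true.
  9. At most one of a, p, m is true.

a = False, u = True, p = True, c = False, n = False, m = False, w = False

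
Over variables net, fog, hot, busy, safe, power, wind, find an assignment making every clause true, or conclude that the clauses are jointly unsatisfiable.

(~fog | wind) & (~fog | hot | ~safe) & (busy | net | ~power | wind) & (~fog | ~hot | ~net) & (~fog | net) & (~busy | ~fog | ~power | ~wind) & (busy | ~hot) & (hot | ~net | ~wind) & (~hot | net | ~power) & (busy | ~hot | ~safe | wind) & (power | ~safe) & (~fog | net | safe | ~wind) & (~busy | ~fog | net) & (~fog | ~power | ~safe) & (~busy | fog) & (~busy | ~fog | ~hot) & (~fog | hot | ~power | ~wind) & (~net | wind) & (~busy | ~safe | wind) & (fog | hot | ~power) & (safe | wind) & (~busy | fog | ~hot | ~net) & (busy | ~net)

net = False, fog = False, hot = False, busy = False, safe = False, power = False, wind = True

Try net = True:
  (~net | wind) forces wind = True.
  (hot | ~net | ~wind) forces hot = True.
  (~fog | ~hot | ~net) forces fog = False.
  (busy | ~hot) forces busy = True.
  clause (~busy | fog) is falsified — backtrack.
So net = False.
  then (~fog | net) forces fog = False.
  then (~busy | fog) forces busy = False.
  then (busy | ~hot) forces hot = False.
  then (fog | hot | ~power) forces power = False.
  then (power | ~safe) forces safe = False.
  then (safe | wind) forces wind = True.
All clauses satisfied.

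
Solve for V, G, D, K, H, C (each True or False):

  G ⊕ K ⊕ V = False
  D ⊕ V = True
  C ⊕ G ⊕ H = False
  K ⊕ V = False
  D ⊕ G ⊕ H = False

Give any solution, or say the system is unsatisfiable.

V = False, G = False, D = True, K = False, H = True, C = True

G ⊕ K ⊕ V = F ⊕ F ⊕ F = False ✓
D ⊕ V = T ⊕ F = True ✓
C ⊕ G ⊕ H = T ⊕ F ⊕ T = False ✓
K ⊕ V = F ⊕ F = False ✓
D ⊕ G ⊕ H = T ⊕ F ⊕ T = False ✓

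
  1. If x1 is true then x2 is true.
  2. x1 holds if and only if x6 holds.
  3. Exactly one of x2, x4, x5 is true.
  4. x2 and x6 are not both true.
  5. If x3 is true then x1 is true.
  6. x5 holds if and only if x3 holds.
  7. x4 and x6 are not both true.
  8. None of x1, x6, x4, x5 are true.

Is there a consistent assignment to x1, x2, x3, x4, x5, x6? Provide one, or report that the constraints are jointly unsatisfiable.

x1=F, x2=T, x3=F, x4=F, x5=F, x6=F

  (1) x1=F ⇒ x2: vacuous ✓
  (2) x1=F, x6=F — same ✓
  (3) {x2, x4, x5}: 1 true — exactly one ✓
  (4) x2=T, x6=F — not both ✓
  (5) x3=F ⇒ x1: vacuous ✓
  (6) x5=F, x3=F — same ✓
  (7) x4=F, x6=F — not both ✓
  (8) {x1, x6, x4, x5}: 0 true — none ✓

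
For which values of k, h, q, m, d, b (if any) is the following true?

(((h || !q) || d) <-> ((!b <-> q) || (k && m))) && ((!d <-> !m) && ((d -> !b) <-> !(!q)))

k=T, h=T, q=T, m=T, d=T, b=F

  ((h || !q) || d) <-> ((!b <-> q) || (k && m)) = True
    (h || !q) || d = True
      h || !q = True
        !q = False
    (!b <-> q) || (k && m) = True
      !b <-> q = True
        !b = True
      k && m = True
  (!d <-> !m) && ((d -> !b) <-> !(!q)) = True
    !d <-> !m = True
      !d = False
      !m = False
    (d -> !b) <-> !(!q) = True
      d -> !b = True
        !b = True
      !(!q) = True
        !q = False
Both conjuncts True, so the formula holds.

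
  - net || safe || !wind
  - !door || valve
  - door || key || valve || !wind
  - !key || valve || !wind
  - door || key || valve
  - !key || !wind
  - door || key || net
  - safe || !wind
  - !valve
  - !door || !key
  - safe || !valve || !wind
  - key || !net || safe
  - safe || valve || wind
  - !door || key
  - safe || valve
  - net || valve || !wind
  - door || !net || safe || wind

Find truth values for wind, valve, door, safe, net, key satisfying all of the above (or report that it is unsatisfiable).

wind = False, valve = False, door = False, safe = True, net = False, key = True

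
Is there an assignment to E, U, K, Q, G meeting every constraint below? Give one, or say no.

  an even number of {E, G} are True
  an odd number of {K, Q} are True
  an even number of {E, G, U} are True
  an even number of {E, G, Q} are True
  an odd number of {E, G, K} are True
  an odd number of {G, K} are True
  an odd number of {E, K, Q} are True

E = False, U = False, K = True, Q = False, G = False

{E, G}: 0 true → even ✓
{K, Q}: 1 true → odd ✓
{E, G, U}: 0 true → even ✓
{E, G, Q}: 0 true → even ✓
{E, G, K}: 1 true → odd ✓
{G, K}: 1 true → odd ✓
{E, K, Q}: 1 true → odd ✓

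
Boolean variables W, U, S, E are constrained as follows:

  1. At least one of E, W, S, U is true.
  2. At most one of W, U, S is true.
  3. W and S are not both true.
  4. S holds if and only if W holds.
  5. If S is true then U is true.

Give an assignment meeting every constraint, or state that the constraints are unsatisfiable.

W = False, U = True, S = False, E = False

  (1) {E, W, S, U}: 1 true — at least one ✓
  (2) {W, U, S}: 1 true — at most one ✓
  (3) W=F, S=F — not both ✓
  (4) S=F, W=F — same ✓
  (5) S=F ⇒ U: vacuous ✓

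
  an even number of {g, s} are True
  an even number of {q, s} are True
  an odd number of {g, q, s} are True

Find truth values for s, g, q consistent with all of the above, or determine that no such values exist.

s=T, g=T, q=T

{g, s}: 2 true → even ✓
{q, s}: 2 true → even ✓
{g, q, s}: 3 true → odd ✓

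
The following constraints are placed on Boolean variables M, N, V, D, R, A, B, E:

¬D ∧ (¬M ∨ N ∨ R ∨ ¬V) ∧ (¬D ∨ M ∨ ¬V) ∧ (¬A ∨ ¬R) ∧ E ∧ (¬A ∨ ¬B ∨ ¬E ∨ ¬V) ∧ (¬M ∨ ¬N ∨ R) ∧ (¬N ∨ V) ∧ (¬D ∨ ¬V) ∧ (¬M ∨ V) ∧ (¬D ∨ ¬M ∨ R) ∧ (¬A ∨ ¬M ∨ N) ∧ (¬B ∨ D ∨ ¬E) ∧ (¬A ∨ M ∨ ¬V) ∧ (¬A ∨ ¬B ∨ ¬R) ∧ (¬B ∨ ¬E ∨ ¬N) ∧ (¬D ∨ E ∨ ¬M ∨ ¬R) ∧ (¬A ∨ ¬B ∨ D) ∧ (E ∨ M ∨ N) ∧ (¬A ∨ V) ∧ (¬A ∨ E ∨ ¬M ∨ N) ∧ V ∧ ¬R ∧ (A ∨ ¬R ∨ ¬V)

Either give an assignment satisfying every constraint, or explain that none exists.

M: False; N: True; V: True; D: False; R: False; A: False; B: False; E: True

Unit clause (¬D) forces D = False.
Unit clause (E) forces E = True.
In (¬B ∨ D ∨ ¬E) only ¬B is left, so B = False.
Unit clause (V) forces V = True.
Unit clause (¬R) forces R = False.
Try M = True:
  (¬M ∨ N ∨ R ∨ ¬V) forces N = True.
  clause (¬M ∨ ¬N ∨ R) is falsified — backtrack.
So M = False.
  then (¬A ∨ M ∨ ¬V) forces A = False.
Set N = True.
All clauses satisfied.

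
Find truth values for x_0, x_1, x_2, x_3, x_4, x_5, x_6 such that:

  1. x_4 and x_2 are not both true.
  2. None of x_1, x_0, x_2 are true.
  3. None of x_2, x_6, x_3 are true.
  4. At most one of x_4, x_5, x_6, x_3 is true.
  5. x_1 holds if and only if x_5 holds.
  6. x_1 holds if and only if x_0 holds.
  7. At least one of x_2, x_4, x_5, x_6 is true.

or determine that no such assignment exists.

x_0: False; x_1: False; x_2: False; x_3: False; x_4: True; x_5: False; x_6: False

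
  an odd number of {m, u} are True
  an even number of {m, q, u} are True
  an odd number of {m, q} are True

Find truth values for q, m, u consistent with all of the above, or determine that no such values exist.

q: True, m: False, u: True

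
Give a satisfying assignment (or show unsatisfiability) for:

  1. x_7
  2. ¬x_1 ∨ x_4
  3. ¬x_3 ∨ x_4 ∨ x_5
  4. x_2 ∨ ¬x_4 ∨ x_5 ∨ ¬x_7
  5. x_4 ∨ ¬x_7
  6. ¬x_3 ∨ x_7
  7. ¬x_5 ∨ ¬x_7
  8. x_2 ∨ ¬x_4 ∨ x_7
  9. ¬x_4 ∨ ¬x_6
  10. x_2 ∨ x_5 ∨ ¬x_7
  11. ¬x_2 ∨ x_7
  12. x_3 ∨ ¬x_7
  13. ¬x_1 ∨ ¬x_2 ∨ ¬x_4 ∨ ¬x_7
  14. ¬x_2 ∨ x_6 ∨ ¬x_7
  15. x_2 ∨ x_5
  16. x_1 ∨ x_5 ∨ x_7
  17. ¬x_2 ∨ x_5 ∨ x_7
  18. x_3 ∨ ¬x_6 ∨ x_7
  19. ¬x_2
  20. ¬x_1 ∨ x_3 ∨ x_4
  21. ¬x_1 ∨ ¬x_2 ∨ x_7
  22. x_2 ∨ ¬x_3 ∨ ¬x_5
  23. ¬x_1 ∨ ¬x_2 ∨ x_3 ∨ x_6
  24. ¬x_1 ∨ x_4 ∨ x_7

Case x_2 = True:
  Clause (¬x_2) is falsified — contradiction.
Case x_2 = False:
  (x_7) forces x_7 = True.
  (x_4 ∨ ¬x_7) forces x_4 = True.
  (x_2 ∨ ¬x_4 ∨ x_5 ∨ ¬x_7) forces x_5 = True.
  Clause (¬x_5 ∨ ¬x_7) is falsified — contradiction.
Both cases fail, so the formula is unsatisfiable.

Unsatisfiable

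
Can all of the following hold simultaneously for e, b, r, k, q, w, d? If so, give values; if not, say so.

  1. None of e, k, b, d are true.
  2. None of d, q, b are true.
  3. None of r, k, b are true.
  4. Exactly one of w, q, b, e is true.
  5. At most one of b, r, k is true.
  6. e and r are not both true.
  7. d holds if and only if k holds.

e = False; b = False; r = False; k = False; q = False; w = True; d = False

  (1) {e, k, b, d}: 0 true — none ✓
  (2) {d, q, b}: 0 true — none ✓
  (3) {r, k, b}: 0 true — none ✓
  (4) {w, q, b, e}: 1 true — exactly one ✓
  (5) {b, r, k}: 0 true — at most one ✓
  (6) e=F, r=F — not both ✓
  (7) d=F, k=F — same ✓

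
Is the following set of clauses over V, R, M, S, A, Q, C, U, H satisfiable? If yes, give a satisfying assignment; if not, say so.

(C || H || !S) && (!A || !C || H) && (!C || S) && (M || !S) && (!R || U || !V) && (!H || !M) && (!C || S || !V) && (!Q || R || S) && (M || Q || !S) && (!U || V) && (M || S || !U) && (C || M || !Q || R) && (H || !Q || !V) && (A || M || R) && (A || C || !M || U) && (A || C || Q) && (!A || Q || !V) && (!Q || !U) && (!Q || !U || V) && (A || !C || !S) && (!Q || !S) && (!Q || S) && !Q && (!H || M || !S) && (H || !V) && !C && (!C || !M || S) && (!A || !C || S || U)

V: False, R: False, M: False, S: False, A: True, Q: False, C: False, U: False, H: False

Unit clause (!Q) forces Q = False.
Unit clause (!C) forces C = False.
In (A || C || Q) only A is left, so A = True.
In (!A || Q || !V) only !V is left, so V = False.
In (!U || V) only !U is left, so U = False.
Set R = False.
Set M = False.
  then (M || !S) forces S = False.
Set H = False.
All clauses satisfied.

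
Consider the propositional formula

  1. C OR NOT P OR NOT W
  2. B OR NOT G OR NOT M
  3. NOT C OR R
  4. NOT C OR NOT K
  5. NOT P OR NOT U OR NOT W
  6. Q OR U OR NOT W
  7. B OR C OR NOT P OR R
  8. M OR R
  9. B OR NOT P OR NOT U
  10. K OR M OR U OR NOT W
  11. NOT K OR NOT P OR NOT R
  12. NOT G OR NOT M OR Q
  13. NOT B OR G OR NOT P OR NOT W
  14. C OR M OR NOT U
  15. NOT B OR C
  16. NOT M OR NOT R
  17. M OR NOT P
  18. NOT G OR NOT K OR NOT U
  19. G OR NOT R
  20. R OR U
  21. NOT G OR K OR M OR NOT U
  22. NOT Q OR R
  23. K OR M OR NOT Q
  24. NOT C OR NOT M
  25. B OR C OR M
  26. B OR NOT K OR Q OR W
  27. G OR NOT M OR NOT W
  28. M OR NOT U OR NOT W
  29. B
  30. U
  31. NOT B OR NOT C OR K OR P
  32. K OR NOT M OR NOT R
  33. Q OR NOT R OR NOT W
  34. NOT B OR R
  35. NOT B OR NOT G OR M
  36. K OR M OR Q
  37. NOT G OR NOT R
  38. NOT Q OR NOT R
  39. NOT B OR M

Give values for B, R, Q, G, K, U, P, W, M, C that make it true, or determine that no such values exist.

Unsatisfiable

Case B = True:
  (NOT B OR C) forces C = True.
  (NOT C OR R) forces R = True.
  (NOT C OR NOT K) forces K = False.
  (NOT M OR NOT R) forces M = False.
  Clause (NOT B OR M) is falsified — contradiction.
Case B = False:
  Clause (B) is falsified — contradiction.
Both cases fail, so the formula is unsatisfiable.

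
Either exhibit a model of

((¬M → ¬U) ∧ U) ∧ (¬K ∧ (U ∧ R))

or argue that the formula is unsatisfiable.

U = True; R = True; M = True; K = False

  (¬M → ¬U) ∧ U = True
    ¬M → ¬U = True
      ¬M = False
      ¬U = False
  ¬K ∧ (U ∧ R) = True
    ¬K = True
    U ∧ R = True
Both conjuncts True, so the formula holds.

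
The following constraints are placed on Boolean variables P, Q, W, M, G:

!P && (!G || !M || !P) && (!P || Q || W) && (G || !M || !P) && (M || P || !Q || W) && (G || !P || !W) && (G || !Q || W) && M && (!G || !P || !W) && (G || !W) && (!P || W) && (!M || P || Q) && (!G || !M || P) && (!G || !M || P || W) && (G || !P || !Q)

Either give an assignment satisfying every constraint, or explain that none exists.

Case P = True:
  Clause (!P) is falsified — contradiction.
Case P = False:
  (M) forces M = True.
  (!M || P || Q) forces Q = True.
  (!G || !M || P) forces G = False.
  (G || !Q || W) forces W = True.
  Clause (G || !W) is falsified — contradiction.
Both cases fail, so the formula is unsatisfiable.

The formula is unsatisfiable.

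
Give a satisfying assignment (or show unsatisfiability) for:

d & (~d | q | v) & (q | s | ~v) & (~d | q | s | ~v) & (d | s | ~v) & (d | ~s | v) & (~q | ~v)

Unit clause (d) forces d = True.
Set s = False.
Set v = False.
  then (~d | q | v) forces q = True.
Check each clause:
  (d): d holds.
  (~d | q | v): q holds.
  (q | s | ~v): q holds.
  (~d | q | s | ~v): q holds.
  (d | s | ~v): d holds.
  (d | ~s | v): d holds.
  (~q | ~v): ~v holds.
All clauses satisfied.

s = False; v = False; d = True; q = True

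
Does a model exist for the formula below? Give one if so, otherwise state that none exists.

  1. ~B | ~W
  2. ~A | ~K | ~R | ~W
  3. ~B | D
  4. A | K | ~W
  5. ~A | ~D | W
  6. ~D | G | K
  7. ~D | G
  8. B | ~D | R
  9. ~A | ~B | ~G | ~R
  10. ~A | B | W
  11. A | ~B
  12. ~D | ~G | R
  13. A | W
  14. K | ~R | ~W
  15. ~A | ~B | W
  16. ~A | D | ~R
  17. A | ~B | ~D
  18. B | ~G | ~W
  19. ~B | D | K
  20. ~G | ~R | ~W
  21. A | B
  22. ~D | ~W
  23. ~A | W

Try B = True:
  (~B | ~W) forces W = False.
  (~B | D) forces D = True.
  (~A | ~D | W) forces A = False.
  clause (A | ~B) is falsified — backtrack.
So B = False.
  then (A | B) forces A = True.
  then (~A | W) forces W = True.
  then (B | ~G | ~W) forces G = False.
  then (~D | ~W) forces D = False.
  then (~A | D | ~R) forces R = False.
Set K = True.
All clauses satisfied.

B = False, A = True, R = False, G = False, W = True, K = True, D = False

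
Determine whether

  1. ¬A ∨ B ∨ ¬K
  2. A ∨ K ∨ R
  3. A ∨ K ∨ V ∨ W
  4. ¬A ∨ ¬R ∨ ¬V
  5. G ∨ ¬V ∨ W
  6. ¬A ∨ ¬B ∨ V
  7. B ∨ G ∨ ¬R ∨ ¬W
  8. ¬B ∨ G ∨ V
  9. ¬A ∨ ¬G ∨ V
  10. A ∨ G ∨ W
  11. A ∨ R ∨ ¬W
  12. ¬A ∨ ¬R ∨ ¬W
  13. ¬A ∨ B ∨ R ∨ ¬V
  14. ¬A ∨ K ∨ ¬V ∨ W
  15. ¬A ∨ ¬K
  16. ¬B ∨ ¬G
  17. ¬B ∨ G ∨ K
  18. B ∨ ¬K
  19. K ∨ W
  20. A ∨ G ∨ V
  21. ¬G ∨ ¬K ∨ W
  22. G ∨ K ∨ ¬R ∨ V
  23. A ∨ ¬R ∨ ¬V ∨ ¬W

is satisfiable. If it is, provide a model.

Set R = True.
Try B = True:
  (¬B ∨ ¬G) forces G = False.
  (¬B ∨ G ∨ V) forces V = True.
  (¬A ∨ ¬R ∨ ¬V) forces A = False.
  (G ∨ ¬V ∨ W) forces W = True.
  clause (A ∨ ¬R ∨ ¬V ∨ ¬W) is falsified — backtrack.
So B = False.
  then (B ∨ ¬K) forces K = False.
  then (K ∨ W) forces W = True.
  then (B ∨ G ∨ ¬R ∨ ¬W) forces G = True.
  then (¬A ∨ ¬R ∨ ¬W) forces A = False.
  then (A ∨ ¬R ∨ ¬V ∨ ¬W) forces V = False.
All clauses satisfied.

R = True; B = False; W = True; A = False; V = False; G = True; K = False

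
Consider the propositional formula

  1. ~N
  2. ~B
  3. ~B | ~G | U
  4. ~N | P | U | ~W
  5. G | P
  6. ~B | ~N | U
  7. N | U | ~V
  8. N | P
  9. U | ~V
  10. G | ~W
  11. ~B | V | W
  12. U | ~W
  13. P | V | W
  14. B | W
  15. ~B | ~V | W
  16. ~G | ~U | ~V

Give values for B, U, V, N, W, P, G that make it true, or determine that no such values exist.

Unit clause (~N) forces N = False.
Unit clause (~B) forces B = False.
In (N | P) only P is left, so P = True.
In (B | W) only W is left, so W = True.
In (G | ~W) only G is left, so G = True.
In (U | ~W) only U is left, so U = True.
In (~G | ~U | ~V) only ~V is left, so V = False.
All clauses satisfied.

B=F, U=T, V=F, N=F, W=T, P=T, G=T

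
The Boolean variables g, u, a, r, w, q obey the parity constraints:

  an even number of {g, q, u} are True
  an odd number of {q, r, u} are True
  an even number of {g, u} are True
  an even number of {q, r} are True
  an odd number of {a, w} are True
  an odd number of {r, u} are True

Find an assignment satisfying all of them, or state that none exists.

g = True; u = True; a = True; r = False; w = False; q = False

{g, q, u}: 2 true → even ✓
{q, r, u}: 1 true → odd ✓
{g, u}: 2 true → even ✓
{q, r}: 0 true → even ✓
{a, w}: 1 true → odd ✓
{r, u}: 1 true → odd ✓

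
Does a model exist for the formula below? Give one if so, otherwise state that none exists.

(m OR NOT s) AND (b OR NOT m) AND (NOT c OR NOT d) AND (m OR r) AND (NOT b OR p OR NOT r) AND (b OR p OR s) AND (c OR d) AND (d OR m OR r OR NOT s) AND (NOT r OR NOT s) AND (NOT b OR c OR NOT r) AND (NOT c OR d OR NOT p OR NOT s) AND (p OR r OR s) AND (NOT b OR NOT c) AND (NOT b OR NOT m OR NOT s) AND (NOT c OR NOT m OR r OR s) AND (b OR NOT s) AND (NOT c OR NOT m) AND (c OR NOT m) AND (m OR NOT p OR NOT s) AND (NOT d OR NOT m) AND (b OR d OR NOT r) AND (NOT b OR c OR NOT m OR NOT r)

r = True, b = False, s = False, d = True, m = False, p = True, c = False

Try r = False:
  (m OR r) forces m = True.
  (b OR NOT m) forces b = True.
  (NOT b OR NOT c) forces c = False.
  clause (c OR NOT m) is falsified — backtrack.
So r = True.
  then (NOT r OR NOT s) forces s = False.
Set b = False.
  then (b OR NOT m) forces m = False.
  then (b OR p OR s) forces p = True.
  then (b OR d OR NOT r) forces d = True.
  then (NOT c OR NOT d) forces c = False.
All clauses satisfied.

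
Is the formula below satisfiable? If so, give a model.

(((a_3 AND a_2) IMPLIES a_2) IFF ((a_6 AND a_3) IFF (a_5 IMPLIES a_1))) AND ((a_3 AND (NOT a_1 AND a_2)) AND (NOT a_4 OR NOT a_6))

a_1 = False, a_2 = True, a_3 = True, a_4 = True, a_5 = True, a_6 = False

  ((a_3 AND a_2) IMPLIES a_2) IFF ((a_6 AND a_3) IFF (a_5 IMPLIES a_1)) = True
    (a_3 AND a_2) IMPLIES a_2 = True
      a_3 AND a_2 = True
    (a_6 AND a_3) IFF (a_5 IMPLIES a_1) = True
      a_6 AND a_3 = False
      a_5 IMPLIES a_1 = False
  (a_3 AND (NOT a_1 AND a_2)) AND (NOT a_4 OR NOT a_6) = True
    a_3 AND (NOT a_1 AND a_2) = True
      NOT a_1 AND a_2 = True
        NOT a_1 = True
    NOT a_4 OR NOT a_6 = True
      NOT a_4 = False
      NOT a_6 = True
Both conjuncts True, so the formula holds.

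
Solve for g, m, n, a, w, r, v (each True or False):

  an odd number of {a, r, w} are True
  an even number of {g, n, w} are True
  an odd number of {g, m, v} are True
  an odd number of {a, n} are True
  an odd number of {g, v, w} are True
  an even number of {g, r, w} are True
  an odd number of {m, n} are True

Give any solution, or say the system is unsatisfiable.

g: True, m: False, n: True, a: False, w: False, r: True, v: False

{a, r, w}: 1 true → odd ✓
{g, n, w}: 2 true → even ✓
{g, m, v}: 1 true → odd ✓
{a, n}: 1 true → odd ✓
{g, v, w}: 1 true → odd ✓
{g, r, w}: 2 true → even ✓
{m, n}: 1 true → odd ✓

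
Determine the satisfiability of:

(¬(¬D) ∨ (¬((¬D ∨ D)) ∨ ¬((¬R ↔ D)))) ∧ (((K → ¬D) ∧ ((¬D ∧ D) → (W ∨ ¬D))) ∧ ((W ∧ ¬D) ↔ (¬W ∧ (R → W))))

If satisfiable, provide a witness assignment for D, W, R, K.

D=T, W=T, R=T, K=F

  ¬(¬D) ∨ (¬((¬D ∨ D)) ∨ ¬((¬R ↔ D))) = True
    ¬(¬D) = True
      ¬D = False
    ¬((¬D ∨ D)) ∨ ¬((¬R ↔ D)) = True
      ¬((¬D ∨ D)) = False
        ¬D ∨ D = True
          ¬D = False
      ¬((¬R ↔ D)) = True
        ¬R ↔ D = False
          ¬R = False
  ((K → ¬D) ∧ ((¬D ∧ D) → (W ∨ ¬D))) ∧ ((W ∧ ¬D) ↔ (¬W ∧ (R → W))) = True
    (K → ¬D) ∧ ((¬D ∧ D) → (W ∨ ¬D)) = True
      K → ¬D = True
        ¬D = False
      (¬D ∧ D) → (W ∨ ¬D) = True
        ¬D ∧ D = False
          ¬D = False
        W ∨ ¬D = True
          ¬D = False
    (W ∧ ¬D) ↔ (¬W ∧ (R → W)) = True
      W ∧ ¬D = False
        ¬D = False
      ¬W ∧ (R → W) = False
        ¬W = False
        R → W = True
Both conjuncts True, so the formula holds.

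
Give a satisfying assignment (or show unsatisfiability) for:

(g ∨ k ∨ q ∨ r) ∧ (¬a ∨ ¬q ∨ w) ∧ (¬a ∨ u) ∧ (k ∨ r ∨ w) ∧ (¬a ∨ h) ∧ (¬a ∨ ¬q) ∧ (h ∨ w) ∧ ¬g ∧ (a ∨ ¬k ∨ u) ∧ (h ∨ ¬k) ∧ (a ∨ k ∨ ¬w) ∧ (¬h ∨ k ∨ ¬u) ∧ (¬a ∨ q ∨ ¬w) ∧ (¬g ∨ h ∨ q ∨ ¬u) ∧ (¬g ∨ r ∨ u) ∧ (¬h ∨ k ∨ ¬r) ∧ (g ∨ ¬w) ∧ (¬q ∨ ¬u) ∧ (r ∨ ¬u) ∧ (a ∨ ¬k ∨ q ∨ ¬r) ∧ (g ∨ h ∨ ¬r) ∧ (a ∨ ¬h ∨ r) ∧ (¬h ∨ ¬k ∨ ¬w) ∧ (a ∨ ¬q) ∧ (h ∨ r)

r = True, g = False, a = True, k = True, q = False, w = False, h = True, u = True

Unit clause (¬g) forces g = False.
In (g ∨ ¬w) only ¬w is left, so w = False.
In (h ∨ w) only h is left, so h = True.
Try r = False:
  (k ∨ r ∨ w) forces k = True.
  (r ∨ ¬u) forces u = False.
  (¬a ∨ u) forces a = False.
  clause (a ∨ ¬k ∨ u) is falsified — backtrack.
So r = True.
  then (¬h ∨ k ∨ ¬r) forces k = True.
Set a = True.
  then (¬a ∨ ¬q ∨ w) forces q = False.
  then (¬a ∨ u) forces u = True.
All clauses satisfied.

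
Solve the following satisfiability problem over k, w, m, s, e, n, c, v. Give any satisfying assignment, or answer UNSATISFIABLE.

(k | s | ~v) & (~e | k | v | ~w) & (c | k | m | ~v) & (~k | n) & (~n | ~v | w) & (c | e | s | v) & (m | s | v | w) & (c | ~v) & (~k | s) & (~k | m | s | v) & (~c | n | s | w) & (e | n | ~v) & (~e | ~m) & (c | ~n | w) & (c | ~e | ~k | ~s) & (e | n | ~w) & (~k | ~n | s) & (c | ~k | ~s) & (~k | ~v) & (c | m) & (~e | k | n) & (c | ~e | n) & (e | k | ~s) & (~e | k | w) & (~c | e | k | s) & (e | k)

k: True, w: True, m: False, s: True, e: False, n: True, c: True, v: False

Set k = True.
  then (~k | n) forces n = True.
  then (~k | s) forces s = True.
  then (c | ~k | ~s) forces c = True.
  then (~k | ~v) forces v = False.
Set w = True.
Set m = False.
Set e = False.
All clauses satisfied.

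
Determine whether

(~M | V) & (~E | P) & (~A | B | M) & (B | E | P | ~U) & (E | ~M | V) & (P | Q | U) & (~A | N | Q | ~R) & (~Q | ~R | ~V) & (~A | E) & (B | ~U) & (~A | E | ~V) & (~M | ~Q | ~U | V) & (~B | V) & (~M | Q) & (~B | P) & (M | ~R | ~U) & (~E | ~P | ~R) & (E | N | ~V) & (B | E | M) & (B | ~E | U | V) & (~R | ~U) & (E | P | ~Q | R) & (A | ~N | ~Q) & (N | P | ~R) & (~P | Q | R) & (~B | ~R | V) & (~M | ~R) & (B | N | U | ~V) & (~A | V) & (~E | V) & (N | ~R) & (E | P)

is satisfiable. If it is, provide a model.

Set V = True.
Set M = False.
Set Q = False.
Try R = False:
  (~P | Q | R) forces P = False.
  (~E | P) forces E = False.
  clause (E | P) is falsified — backtrack.
So R = True.
  then (M | ~R | ~U) forces U = False.
  then (N | ~R) forces N = True.
  then (P | Q | U) forces P = True.
  then (~E | ~P | ~R) forces E = False.
  then (B | E | M) forces B = True.
  then (~A | E) forces A = False.
All clauses satisfied.

V: True, M: False, Q: False, R: True, N: True, P: True, B: True, A: False, E: False, U: False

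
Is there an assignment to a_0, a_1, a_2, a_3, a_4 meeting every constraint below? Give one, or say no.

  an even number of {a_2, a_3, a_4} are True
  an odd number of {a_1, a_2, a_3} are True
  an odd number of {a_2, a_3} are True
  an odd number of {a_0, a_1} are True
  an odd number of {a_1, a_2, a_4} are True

a_0 = True, a_1 = False, a_2 = False, a_3 = True, a_4 = True

{a_2, a_3, a_4}: 2 true → even ✓
{a_1, a_2, a_3}: 1 true → odd ✓
{a_2, a_3}: 1 true → odd ✓
{a_0, a_1}: 1 true → odd ✓
{a_1, a_2, a_4}: 1 true → odd ✓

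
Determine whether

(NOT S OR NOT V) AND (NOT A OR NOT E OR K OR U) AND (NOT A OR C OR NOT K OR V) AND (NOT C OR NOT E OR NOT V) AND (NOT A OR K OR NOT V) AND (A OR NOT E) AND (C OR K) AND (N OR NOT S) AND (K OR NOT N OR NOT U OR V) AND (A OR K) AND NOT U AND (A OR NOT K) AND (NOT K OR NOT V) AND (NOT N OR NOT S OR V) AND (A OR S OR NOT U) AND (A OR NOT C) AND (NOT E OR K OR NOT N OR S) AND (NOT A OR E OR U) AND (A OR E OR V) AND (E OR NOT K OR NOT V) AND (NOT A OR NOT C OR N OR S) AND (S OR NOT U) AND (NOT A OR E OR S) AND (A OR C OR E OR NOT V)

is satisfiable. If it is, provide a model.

E=T, U=F, A=T, C=T, S=F, K=T, N=T, V=F

Unit clause (NOT U) forces U = False.
Try E = False:
  (NOT A OR E OR U) forces A = False.
  (A OR K) forces K = True.
  clause (A OR NOT K) is falsified — backtrack.
So E = True.
  then (A OR NOT E) forces A = True.
  then (NOT A OR NOT E OR K OR U) forces K = True.
  then (NOT K OR NOT V) forces V = False.
  then (NOT A OR C OR NOT K OR V) forces C = True.
Try S = True:
  (N OR NOT S) forces N = True.
  clause (NOT N OR NOT S OR V) is falsified — backtrack.
So S = False.
  then (NOT A OR NOT C OR N OR S) forces N = True.
All clauses satisfied.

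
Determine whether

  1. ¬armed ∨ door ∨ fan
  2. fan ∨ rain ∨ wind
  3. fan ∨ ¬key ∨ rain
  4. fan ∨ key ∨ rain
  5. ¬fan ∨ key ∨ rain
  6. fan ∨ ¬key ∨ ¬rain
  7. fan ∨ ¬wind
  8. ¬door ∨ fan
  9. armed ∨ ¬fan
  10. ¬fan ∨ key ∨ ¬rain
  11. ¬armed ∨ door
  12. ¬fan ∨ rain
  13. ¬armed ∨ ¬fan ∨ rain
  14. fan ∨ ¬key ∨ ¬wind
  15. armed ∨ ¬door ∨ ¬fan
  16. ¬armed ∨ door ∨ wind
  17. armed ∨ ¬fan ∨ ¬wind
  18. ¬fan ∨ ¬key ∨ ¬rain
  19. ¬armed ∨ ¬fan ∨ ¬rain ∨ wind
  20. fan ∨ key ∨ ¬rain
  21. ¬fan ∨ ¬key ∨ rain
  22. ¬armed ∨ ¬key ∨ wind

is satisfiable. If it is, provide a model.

Case fan = True:
  (armed ∨ ¬fan) forces armed = True.
  (¬armed ∨ door) forces door = True.
  (¬fan ∨ rain) forces rain = True.
  (¬fan ∨ key ∨ ¬rain) forces key = True.
  Clause (¬fan ∨ ¬key ∨ ¬rain) is falsified — contradiction.
Case fan = False:
  (fan ∨ ¬wind) forces wind = False.
  (fan ∨ rain ∨ wind) forces rain = True.
  (fan ∨ ¬key ∨ ¬rain) forces key = False.
  Clause (fan ∨ key ∨ ¬rain) is falsified — contradiction.
Both cases fail, so the formula is unsatisfiable.

No satisfying assignment exists.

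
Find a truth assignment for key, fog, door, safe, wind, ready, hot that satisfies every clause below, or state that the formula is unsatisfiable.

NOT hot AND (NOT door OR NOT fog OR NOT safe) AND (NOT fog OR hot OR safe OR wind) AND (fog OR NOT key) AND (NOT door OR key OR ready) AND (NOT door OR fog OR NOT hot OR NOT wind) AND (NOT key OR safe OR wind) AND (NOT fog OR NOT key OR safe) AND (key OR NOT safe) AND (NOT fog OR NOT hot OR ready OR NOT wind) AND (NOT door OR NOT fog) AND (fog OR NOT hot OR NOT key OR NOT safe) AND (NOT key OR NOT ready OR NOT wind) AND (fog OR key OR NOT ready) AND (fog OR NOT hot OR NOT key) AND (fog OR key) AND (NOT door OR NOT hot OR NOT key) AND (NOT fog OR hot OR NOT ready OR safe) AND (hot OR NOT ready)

key: False, fog: True, door: False, safe: False, wind: True, ready: False, hot: False

Unit clause (NOT hot) forces hot = False.
In (hot OR NOT ready) only NOT ready is left, so ready = False.
Set key = False.
  then (NOT door OR key OR ready) forces door = False.
  then (key OR NOT safe) forces safe = False.
  then (fog OR key) forces fog = True.
  then (NOT fog OR hot OR safe OR wind) forces wind = True.
All clauses satisfied.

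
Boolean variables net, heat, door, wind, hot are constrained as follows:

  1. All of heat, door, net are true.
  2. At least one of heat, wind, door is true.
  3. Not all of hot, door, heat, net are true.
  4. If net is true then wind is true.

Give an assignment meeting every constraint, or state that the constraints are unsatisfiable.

net = True, heat = True, door = True, wind = True, hot = False

  (1) {heat, door, net}: all 3 true ✓
  (2) {heat, wind, door}: 3 true — at least one ✓
  (3) {hot, door, heat, net}: 3/4 true — not all ✓
  (4) net=T ⇒ wind: T ✓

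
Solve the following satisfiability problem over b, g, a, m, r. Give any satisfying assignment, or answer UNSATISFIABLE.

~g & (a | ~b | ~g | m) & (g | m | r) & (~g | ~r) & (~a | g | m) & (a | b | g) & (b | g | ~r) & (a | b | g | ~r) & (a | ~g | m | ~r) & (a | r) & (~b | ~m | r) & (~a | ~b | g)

b: True; g: False; a: False; m: False; r: True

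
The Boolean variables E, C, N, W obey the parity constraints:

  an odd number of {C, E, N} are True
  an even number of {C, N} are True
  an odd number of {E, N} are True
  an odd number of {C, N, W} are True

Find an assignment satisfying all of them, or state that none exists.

E = True, C = False, N = False, W = True

{C, E, N}: 1 true → odd ✓
{C, N}: 0 true → even ✓
{E, N}: 1 true → odd ✓
{C, N, W}: 1 true → odd ✓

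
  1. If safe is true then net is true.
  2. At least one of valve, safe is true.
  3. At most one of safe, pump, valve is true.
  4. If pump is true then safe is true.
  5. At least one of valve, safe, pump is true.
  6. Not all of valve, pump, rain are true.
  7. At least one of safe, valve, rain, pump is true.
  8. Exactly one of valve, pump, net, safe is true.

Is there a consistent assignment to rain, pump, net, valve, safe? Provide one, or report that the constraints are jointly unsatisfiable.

rain: True, pump: False, net: False, valve: True, safe: False

  (1) safe=F ⇒ net: vacuous ✓
  (2) {valve, safe}: 1 true — at least one ✓
  (3) {safe, pump, valve}: 1 true — at most one ✓
  (4) pump=F ⇒ safe: vacuous ✓
  (5) {valve, safe, pump}: 1 true — at least one ✓
  (6) {valve, pump, rain}: 2/3 true — not all ✓
  (7) {safe, valve, rain, pump}: 2 true — at least one ✓
  (8) {valve, pump, net, safe}: 1 true — exactly one ✓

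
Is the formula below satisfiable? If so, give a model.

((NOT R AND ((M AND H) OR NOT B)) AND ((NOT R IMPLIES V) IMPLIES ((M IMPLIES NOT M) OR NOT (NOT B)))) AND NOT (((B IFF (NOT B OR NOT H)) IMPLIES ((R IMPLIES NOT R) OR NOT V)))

Case R = True: the conjunct NOT R is False.
Case R = False: the conjunct NOT (((B IFF (NOT B OR NOT H)) IMPLIES ((R IMPLIES NOT R) OR NOT V))) becomes NOT (((B IFF (NOT B OR NOT H)) IMPLIES True)) = False.
Both cases fail — unsatisfiable.

The formula is unsatisfiable.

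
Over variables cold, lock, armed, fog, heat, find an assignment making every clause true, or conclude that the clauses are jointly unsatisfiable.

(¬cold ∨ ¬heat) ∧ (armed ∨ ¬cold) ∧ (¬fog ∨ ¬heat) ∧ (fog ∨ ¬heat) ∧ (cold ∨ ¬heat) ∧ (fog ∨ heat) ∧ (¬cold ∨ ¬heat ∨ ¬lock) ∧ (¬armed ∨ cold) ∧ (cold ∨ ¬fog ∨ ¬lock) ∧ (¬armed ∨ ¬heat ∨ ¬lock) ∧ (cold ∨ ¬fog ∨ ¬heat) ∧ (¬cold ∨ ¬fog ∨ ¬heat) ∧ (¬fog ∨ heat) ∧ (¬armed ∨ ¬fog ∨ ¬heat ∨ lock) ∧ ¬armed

Unsatisfiable — no assignment works.

Case fog = True:
  (¬fog ∨ ¬heat) forces heat = False.
  Clause (¬fog ∨ heat) is falsified — contradiction.
Case fog = False:
  (fog ∨ ¬heat) forces heat = False.
  Clause (fog ∨ heat) is falsified — contradiction.
Both cases fail, so the formula is unsatisfiable.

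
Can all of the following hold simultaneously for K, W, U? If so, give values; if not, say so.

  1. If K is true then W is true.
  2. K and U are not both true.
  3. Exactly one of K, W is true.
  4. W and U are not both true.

K = False, W = True, U = False

  (1) K=F ⇒ W: vacuous ✓
  (2) K=F, U=F — not both ✓
  (3) {K, W}: 1 true — exactly one ✓
  (4) W=T, U=F — not both ✓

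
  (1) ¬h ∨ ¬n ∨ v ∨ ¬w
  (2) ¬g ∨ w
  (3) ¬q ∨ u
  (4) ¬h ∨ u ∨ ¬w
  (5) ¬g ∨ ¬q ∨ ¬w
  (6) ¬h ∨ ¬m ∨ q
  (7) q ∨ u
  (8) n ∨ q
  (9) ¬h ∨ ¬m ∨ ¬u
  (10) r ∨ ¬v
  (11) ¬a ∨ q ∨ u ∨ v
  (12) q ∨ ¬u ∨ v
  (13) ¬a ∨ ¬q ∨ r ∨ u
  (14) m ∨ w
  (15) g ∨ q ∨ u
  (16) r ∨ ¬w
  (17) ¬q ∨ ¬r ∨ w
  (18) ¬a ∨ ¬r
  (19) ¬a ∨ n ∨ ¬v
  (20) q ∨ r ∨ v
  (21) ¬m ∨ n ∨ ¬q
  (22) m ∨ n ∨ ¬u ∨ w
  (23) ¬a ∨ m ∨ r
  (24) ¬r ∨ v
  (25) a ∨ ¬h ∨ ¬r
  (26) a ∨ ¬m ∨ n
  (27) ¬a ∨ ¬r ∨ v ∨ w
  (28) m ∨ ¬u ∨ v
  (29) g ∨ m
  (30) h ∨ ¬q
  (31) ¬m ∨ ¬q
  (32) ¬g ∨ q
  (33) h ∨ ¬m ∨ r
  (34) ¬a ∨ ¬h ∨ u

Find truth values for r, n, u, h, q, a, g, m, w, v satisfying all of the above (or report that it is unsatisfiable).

r = True; n = True; u = True; h = False; q = False; a = False; g = False; m = True; w = False; v = True

Set r = True.
  then (¬a ∨ ¬r) forces a = False.
  then (¬r ∨ v) forces v = True.
  then (a ∨ ¬h ∨ ¬r) forces h = False.
  then (h ∨ ¬q) forces q = False.
  then (¬g ∨ q) forces g = False.
  then (q ∨ u) forces u = True.
  then (n ∨ q) forces n = True.
  then (g ∨ m) forces m = True.
Set w = False.
All clauses satisfied.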